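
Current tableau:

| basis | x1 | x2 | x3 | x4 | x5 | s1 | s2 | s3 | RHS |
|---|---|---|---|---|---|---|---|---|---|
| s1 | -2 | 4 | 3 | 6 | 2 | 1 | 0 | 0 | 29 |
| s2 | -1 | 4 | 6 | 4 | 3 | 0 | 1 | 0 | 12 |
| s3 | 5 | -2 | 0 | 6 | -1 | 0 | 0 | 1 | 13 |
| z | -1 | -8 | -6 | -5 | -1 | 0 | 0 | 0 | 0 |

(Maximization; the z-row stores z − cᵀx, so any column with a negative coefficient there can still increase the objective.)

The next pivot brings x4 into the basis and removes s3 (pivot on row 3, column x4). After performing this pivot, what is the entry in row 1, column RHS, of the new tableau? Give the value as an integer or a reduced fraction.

16

Pivot element is row 3, column x4: 6.
Normalize row 3: new (row 3, RHS) = 13/6 = 13/6.
row 1 ← row 1 − 6·(new row 3): 29 − 6·(13/6) = 16.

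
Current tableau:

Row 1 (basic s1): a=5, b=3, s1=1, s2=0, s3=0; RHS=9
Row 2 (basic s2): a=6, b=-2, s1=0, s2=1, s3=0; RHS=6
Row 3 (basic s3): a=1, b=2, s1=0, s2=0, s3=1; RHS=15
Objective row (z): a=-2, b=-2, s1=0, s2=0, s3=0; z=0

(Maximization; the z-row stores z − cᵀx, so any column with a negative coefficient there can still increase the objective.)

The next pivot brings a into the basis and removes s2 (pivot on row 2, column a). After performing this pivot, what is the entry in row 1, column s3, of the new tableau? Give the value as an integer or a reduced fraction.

Pivot element is row 2, column a: 6.
Normalize row 2: new (row 2, s3) = 0/6 = 0.
row 1 ← row 1 − 5·(new row 2): 0 − 5·0 = 0.

0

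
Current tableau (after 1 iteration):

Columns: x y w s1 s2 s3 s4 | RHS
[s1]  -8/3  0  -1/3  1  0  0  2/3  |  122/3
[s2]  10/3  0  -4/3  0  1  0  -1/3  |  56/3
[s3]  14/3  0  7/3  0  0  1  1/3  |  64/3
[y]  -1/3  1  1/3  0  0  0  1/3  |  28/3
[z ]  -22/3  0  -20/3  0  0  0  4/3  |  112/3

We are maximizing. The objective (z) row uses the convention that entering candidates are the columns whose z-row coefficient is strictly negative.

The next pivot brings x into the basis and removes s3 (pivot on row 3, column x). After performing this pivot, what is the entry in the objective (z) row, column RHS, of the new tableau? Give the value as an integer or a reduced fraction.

496/7

Pivot element is row 3, column x: 14/3.
Normalize row 3: new (row 3, RHS) = (64/3)/(14/3) = 32/7.
z-row ← z-row − (-22/3)·(new row 3): 112/3 − (-22/3)·(32/7) = 496/7.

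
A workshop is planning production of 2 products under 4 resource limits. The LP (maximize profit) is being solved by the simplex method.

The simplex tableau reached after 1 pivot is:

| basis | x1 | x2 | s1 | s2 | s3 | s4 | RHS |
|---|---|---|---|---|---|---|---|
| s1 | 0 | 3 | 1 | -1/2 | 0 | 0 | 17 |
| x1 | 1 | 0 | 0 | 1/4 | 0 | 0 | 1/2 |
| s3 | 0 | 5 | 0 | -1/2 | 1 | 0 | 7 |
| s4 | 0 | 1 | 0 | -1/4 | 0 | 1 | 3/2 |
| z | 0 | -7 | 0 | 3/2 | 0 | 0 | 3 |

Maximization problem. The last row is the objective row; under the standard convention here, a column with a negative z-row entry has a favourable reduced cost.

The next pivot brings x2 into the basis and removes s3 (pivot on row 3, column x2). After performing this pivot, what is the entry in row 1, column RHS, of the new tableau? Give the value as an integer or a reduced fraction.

Pivot element is row 3, column x2: 5.
Normalize row 3: new (row 3, RHS) = 7/5 = 7/5.
row 1 ← row 1 − 3·(new row 3): 17 − 3·(7/5) = 64/5.

64/5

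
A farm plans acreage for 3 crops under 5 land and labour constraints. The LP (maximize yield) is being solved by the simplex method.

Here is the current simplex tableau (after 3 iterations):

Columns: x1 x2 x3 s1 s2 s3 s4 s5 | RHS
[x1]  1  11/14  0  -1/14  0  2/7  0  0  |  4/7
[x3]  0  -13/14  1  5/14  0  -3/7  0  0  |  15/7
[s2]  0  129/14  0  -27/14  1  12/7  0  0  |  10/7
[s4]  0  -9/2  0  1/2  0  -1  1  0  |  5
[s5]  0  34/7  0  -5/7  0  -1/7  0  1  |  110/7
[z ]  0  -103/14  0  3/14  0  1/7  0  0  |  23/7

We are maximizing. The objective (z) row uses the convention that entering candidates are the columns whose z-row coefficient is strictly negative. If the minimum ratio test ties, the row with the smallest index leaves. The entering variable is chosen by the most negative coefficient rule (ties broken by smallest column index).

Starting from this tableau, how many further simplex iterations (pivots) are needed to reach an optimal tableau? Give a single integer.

pivot: x2 in, s2 out → z = 571/129
pivot: s1 in, x1 out → z = 65/6
pivot: s2 in, x3 out → z = 40/3
No improving column remains; optimal.

3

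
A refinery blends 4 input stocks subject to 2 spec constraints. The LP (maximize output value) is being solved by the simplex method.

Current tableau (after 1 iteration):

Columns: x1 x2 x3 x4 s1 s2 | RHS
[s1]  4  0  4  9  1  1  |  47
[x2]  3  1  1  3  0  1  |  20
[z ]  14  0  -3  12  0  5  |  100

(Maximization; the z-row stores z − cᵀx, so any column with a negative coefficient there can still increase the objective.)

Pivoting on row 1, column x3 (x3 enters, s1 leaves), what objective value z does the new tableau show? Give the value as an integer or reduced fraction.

Minimum ratio for x3: 47/4 = 47/4.
z changes by −(z-row coeff of x3)·ratio = −(-3)·(47/4) = 141/4.
New z = 100 + (141/4) = 541/4.

541/4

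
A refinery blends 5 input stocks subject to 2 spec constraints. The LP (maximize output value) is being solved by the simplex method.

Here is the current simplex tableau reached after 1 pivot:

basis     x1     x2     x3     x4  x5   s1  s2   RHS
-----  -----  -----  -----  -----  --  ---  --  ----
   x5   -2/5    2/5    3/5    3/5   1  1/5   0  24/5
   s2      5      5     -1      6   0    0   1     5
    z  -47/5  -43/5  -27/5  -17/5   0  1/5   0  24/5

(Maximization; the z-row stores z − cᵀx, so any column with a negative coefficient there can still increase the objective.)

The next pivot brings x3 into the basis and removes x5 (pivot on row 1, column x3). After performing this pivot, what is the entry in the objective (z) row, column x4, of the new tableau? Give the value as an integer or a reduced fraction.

Pivot element is row 1, column x3: 3/5.
Normalize row 1: new (row 1, x4) = (3/5)/(3/5) = 1.
z-row ← z-row − (-27/5)·(new row 1): -17/5 − (-27/5)·1 = 2.

2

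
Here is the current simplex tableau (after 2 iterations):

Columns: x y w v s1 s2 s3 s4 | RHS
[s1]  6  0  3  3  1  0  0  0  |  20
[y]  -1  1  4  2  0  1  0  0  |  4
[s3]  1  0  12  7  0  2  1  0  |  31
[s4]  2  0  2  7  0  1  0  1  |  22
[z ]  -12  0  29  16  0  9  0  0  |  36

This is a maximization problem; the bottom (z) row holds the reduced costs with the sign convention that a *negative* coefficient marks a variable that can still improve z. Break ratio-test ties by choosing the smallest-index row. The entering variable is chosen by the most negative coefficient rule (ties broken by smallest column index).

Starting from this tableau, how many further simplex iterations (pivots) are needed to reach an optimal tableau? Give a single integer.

1

pivot: x in, s1 out → z = 76
No improving column remains; optimal.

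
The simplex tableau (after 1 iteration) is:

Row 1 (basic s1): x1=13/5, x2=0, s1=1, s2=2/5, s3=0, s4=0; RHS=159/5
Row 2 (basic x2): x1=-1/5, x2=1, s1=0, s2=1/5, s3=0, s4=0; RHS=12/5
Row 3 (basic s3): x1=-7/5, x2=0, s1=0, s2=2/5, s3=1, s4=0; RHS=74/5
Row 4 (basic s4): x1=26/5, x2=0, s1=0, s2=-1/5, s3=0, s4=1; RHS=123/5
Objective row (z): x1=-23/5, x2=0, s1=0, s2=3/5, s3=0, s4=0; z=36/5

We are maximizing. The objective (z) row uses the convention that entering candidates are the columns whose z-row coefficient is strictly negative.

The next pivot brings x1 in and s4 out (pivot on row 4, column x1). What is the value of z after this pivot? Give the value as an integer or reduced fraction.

753/26

Minimum ratio for x1: (123/5)/(26/5) = 123/26.
z changes by −(z-row coeff of x1)·ratio = −(-23/5)·(123/26) = 2829/130.
New z = 36/5 + (2829/130) = 753/26.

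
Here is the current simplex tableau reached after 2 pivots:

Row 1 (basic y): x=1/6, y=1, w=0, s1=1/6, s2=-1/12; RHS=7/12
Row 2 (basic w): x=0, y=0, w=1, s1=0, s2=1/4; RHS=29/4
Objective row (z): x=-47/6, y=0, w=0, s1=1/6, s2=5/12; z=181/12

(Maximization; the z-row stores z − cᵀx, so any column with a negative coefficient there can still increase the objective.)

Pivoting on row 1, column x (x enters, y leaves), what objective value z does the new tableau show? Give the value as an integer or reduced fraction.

Minimum ratio for x: (7/12)/(1/6) = 7/2.
z changes by −(z-row coeff of x)·ratio = −(-47/6)·(7/2) = 329/12.
New z = 181/12 + (329/12) = 85/2.

85/2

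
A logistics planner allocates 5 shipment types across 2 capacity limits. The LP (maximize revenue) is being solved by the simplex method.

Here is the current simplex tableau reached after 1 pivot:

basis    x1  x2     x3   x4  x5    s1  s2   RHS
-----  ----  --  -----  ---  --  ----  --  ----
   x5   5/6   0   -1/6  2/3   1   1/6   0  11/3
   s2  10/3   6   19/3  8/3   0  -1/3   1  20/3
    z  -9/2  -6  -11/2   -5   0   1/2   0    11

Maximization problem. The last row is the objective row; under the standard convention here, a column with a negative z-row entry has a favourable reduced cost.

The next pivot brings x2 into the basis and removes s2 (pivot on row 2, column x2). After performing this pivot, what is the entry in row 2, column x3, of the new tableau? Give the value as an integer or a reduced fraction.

19/18

Pivot element is row 2, column x2: 6.
Normalize row 2: new (row 2, x3) = (19/3)/6 = 19/18.
Row 2 is the pivot row, so the entry is 19/18.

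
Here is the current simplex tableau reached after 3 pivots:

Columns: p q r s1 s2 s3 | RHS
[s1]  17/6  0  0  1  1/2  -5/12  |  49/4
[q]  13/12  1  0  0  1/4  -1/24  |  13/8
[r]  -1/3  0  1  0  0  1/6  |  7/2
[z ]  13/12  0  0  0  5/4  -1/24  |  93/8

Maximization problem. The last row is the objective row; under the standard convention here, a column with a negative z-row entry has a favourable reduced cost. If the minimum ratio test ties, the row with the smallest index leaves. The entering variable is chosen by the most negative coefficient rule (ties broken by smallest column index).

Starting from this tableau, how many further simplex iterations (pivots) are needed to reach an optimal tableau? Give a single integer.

pivot: s3 in, r out → z = 25/2
No improving column remains; optimal.

1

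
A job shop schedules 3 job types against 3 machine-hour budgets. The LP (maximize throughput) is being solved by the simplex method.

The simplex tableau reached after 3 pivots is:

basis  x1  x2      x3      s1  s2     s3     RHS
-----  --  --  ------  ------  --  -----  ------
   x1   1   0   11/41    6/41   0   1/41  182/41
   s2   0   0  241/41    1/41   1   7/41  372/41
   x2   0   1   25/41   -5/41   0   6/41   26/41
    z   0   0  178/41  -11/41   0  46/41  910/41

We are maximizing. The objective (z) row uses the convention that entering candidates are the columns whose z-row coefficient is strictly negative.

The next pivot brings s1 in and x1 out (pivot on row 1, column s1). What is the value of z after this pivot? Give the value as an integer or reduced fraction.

Minimum ratio for s1: (182/41)/(6/41) = 91/3.
z changes by −(z-row coeff of s1)·ratio = −(-11/41)·(91/3) = 1001/123.
New z = 910/41 + (1001/123) = 91/3.

91/3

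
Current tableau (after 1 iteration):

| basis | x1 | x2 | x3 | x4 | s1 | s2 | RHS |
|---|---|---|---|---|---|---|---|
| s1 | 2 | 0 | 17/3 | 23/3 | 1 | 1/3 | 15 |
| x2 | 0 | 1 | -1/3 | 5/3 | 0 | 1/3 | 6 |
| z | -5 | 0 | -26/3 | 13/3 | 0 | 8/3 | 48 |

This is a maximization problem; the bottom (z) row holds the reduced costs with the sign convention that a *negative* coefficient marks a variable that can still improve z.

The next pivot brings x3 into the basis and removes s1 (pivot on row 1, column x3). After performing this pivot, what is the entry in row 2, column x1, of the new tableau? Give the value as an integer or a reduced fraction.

2/17

Pivot element is row 1, column x3: 17/3.
Normalize row 1: new (row 1, x1) = 2/(17/3) = 6/17.
row 2 ← row 2 − (-1/3)·(new row 1): 0 − (-1/3)·(6/17) = 2/17.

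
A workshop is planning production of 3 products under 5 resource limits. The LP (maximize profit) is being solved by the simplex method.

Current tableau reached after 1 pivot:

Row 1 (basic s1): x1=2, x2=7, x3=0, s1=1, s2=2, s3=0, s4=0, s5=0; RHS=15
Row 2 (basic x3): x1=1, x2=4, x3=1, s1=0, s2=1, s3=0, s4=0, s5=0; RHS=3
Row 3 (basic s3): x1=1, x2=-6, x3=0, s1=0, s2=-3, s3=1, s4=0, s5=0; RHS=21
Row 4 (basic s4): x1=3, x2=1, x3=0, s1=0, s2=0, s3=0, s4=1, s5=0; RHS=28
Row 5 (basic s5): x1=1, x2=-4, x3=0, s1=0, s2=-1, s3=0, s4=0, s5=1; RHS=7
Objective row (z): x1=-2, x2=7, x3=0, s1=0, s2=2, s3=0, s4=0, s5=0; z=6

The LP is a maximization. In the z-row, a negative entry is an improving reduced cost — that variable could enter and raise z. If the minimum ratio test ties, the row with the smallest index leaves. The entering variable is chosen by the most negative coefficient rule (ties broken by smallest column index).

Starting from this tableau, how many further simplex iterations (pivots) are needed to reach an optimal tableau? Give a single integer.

1

pivot: x1 in, x3 out → z = 12
No improving column remains; optimal.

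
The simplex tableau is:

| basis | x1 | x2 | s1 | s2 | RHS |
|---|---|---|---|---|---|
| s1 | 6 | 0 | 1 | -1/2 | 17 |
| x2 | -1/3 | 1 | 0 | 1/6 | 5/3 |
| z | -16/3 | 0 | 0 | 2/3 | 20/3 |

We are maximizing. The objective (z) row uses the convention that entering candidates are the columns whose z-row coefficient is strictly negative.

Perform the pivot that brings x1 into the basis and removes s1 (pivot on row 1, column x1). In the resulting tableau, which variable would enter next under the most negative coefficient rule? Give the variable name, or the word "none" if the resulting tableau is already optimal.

Pivot element 6. New z-row = old z-row − (-16/3)·(row 1/6).
Updated z-row coefficients: x1: 0, x2: 0, s1: 8/9, s2: 2/9.
No coefficient is strictly negative; the tableau after this pivot is optimal.

none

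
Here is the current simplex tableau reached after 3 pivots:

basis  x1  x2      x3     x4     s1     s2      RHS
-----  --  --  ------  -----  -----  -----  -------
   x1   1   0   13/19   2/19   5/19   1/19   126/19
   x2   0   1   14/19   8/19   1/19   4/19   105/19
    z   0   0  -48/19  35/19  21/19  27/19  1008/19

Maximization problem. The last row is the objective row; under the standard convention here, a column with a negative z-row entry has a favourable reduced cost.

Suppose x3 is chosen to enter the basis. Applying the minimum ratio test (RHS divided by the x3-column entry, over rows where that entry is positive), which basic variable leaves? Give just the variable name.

Ratios: row 1 (x1): (126/19)/(13/19) = 126/13; row 2 (x2): (105/19)/(14/19) = 15/2.
Minimum ratio 15/2 is in the x2 row, so x2 leaves.

x2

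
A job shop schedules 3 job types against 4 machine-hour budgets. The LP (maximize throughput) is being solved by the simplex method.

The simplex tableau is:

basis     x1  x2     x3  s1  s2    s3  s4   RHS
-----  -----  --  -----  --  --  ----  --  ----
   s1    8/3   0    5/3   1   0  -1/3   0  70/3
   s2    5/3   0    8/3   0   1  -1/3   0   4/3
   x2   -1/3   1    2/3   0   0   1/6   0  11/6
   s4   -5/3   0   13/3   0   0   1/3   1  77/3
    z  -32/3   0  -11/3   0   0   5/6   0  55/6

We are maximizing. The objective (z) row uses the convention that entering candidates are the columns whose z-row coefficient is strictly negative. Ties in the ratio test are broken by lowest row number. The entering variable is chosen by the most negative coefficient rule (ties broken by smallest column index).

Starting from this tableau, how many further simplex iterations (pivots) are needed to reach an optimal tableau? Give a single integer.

pivot: x1 in, s2 out → z = 177/10
pivot: s3 in, x2 out → z = 45
No improving column remains; optimal.

2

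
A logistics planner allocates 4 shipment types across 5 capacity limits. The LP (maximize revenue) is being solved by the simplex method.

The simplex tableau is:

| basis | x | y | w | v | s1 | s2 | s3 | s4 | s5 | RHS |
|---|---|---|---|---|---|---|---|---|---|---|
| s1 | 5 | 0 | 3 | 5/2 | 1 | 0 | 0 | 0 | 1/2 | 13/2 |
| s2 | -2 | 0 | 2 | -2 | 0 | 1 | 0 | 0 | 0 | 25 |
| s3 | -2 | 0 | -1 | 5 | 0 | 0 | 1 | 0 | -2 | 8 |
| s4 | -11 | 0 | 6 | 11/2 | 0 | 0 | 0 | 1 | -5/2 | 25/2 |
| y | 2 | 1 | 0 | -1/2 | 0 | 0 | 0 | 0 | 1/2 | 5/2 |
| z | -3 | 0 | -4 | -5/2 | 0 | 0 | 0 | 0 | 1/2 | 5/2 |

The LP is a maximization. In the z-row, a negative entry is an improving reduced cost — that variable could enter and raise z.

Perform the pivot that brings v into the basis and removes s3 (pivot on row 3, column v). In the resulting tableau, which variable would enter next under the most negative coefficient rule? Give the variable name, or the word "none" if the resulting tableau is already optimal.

Pivot element 5. New z-row = old z-row − (-5/2)·(row 3/5).
Updated z-row coefficients: x: -4, y: 0, w: -9/2, v: 0, s1: 0, s2: 0, s3: 1/2, s4: 0, s5: -1/2.
The most negative is -9/2 in column w, so w would enter next.

w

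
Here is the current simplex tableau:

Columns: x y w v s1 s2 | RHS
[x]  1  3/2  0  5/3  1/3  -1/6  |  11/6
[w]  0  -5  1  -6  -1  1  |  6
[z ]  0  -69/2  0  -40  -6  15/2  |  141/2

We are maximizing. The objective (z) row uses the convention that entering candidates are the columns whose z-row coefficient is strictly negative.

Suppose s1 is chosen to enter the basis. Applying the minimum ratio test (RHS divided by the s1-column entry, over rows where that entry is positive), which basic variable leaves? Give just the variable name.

x

Ratios: row 1 (x): (11/6)/(1/3) = 11/2; row 2 (w): entry -1 ≤ 0, skip.
Minimum ratio 11/2 is in the x row, so x leaves.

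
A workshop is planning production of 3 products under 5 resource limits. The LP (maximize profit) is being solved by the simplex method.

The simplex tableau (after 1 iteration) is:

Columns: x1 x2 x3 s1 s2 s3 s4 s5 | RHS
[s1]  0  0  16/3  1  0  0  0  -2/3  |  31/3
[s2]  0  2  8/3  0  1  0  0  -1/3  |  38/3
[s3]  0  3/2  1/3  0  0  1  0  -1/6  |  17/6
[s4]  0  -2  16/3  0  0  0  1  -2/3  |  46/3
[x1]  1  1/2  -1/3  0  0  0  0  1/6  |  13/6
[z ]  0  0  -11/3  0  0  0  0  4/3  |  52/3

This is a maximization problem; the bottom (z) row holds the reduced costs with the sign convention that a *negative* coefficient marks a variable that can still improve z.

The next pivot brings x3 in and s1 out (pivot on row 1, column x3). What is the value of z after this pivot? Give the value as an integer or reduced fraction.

391/16

Minimum ratio for x3: (31/3)/(16/3) = 31/16.
z changes by −(z-row coeff of x3)·ratio = −(-11/3)·(31/16) = 341/48.
New z = 52/3 + (341/48) = 391/16.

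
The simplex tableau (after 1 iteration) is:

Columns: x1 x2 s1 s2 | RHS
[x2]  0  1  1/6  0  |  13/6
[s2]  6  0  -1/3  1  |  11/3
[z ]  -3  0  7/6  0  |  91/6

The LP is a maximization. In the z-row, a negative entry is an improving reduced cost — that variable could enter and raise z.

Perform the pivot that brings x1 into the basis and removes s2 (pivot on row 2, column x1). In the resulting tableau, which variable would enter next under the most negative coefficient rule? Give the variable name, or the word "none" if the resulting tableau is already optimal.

Pivot element 6. New z-row = old z-row − (-3)·(row 2/6).
Updated z-row coefficients: x1: 0, x2: 0, s1: 1, s2: 1/2.
No coefficient is strictly negative; the tableau after this pivot is optimal.

none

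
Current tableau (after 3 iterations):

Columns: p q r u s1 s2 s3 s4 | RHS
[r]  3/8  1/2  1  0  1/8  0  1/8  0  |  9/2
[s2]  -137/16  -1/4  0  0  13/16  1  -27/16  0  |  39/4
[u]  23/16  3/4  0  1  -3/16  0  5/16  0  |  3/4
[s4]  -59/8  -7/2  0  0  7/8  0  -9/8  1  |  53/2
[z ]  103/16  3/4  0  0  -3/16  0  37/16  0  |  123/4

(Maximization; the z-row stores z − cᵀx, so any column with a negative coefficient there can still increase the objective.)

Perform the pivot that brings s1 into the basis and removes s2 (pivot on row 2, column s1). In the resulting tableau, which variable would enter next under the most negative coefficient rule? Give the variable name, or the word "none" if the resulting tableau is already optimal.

Pivot element 13/16. New z-row = old z-row − (-3/16)·(row 2/(13/16)).
Updated z-row coefficients: p: 58/13, q: 9/13, r: 0, u: 0, s1: 0, s2: 3/13, s3: 25/13, s4: 0.
No coefficient is strictly negative; the tableau after this pivot is optimal.

none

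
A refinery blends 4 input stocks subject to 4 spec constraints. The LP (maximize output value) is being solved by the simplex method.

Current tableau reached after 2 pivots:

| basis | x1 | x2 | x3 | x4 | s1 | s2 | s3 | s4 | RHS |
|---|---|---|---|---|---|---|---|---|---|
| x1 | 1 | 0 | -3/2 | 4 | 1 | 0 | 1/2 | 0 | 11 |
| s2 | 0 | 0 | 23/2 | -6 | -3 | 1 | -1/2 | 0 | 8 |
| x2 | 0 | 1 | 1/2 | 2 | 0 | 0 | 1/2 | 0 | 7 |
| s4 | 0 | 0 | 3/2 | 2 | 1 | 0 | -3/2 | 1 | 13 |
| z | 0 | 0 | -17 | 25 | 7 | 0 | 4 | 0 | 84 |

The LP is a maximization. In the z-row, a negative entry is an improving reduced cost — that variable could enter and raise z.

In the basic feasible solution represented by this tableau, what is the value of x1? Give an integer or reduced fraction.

x1 is basic (row 1); its value is the RHS of that row: 11.

11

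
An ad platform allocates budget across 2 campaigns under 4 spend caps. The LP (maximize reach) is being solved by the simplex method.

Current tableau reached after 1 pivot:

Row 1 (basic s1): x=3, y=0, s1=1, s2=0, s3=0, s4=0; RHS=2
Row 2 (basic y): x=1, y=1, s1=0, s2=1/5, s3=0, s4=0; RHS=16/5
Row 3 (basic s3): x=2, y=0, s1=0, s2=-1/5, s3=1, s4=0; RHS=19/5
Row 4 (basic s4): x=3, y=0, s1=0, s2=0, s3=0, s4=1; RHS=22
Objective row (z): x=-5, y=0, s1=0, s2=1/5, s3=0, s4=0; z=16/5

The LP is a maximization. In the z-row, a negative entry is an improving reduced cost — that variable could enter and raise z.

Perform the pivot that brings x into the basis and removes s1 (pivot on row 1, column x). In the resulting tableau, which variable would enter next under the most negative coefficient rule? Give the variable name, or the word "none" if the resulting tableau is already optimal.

Pivot element 3. New z-row = old z-row − (-5)·(row 1/3).
Updated z-row coefficients: x: 0, y: 0, s1: 5/3, s2: 1/5, s3: 0, s4: 0.
No coefficient is strictly negative; the tableau after this pivot is optimal.

none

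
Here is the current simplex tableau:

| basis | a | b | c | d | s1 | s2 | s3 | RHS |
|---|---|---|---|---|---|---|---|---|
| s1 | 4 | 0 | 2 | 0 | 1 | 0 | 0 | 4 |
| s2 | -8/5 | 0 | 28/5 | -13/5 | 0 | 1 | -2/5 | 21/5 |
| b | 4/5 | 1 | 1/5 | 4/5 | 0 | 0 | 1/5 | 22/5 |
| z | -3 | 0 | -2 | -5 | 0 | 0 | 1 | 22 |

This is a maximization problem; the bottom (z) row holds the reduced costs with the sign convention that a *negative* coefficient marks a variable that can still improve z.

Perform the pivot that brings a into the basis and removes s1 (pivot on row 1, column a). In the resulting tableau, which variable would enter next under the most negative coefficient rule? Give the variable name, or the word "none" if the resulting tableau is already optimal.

Pivot element 4. New z-row = old z-row − (-3)·(row 1/4).
Updated z-row coefficients: a: 0, b: 0, c: -1/2, d: -5, s1: 3/4, s2: 0, s3: 1.
The most negative is -5 in column d, so d would enter next.

d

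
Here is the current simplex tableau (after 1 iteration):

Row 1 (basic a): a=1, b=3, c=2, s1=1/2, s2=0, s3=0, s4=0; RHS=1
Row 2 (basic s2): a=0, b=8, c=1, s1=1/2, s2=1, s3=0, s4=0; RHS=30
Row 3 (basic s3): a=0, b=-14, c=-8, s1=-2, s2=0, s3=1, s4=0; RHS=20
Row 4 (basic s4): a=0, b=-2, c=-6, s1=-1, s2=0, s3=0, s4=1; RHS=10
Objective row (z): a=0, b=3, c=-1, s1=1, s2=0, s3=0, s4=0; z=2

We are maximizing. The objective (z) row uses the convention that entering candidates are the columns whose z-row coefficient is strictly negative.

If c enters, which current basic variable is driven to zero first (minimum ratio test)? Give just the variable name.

Ratios: row 1 (a): 1/2 = 1/2; row 2 (s2): 30/1 = 30; row 3 (s3): entry -8 ≤ 0, skip; row 4 (s4): entry -6 ≤ 0, skip.
Minimum ratio 1/2 is in the a row, so a leaves.

a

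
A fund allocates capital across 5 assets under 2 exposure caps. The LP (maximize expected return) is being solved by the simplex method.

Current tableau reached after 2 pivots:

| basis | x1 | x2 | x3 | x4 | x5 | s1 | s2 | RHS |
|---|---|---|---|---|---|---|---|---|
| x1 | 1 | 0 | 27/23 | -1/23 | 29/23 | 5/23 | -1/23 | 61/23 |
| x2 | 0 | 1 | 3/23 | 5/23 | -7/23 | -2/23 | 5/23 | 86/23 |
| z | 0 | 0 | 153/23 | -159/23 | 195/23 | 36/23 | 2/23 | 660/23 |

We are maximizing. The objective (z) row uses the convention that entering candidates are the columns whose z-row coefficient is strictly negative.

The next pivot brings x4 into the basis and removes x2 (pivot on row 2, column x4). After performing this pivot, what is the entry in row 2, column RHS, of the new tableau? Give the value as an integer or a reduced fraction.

Pivot element is row 2, column x4: 5/23.
Normalize row 2: new (row 2, RHS) = (86/23)/(5/23) = 86/5.
Row 2 is the pivot row, so the entry is 86/5.

86/5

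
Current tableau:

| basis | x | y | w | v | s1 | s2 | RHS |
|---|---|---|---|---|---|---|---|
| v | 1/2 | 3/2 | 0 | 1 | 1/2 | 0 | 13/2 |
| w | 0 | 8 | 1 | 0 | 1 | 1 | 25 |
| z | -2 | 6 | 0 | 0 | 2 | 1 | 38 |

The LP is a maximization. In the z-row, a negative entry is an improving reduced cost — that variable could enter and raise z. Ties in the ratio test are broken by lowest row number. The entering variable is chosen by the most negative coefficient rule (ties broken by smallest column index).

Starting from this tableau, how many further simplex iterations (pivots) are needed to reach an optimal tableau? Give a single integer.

pivot: x in, v out → z = 64
No improving column remains; optimal.

1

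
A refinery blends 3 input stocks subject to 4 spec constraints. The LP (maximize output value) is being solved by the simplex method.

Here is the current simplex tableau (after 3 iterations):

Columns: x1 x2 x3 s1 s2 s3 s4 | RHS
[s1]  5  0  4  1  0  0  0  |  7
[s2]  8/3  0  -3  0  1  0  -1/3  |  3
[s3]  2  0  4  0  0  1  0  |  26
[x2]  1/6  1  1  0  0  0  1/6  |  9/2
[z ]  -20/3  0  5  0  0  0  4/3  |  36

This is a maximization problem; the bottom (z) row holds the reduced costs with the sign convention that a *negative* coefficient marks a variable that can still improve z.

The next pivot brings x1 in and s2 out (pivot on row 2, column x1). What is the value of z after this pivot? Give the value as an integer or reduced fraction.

87/2

Minimum ratio for x1: 3/(8/3) = 9/8.
z changes by −(z-row coeff of x1)·ratio = −(-20/3)·(9/8) = 15/2.
New z = 36 + (15/2) = 87/2.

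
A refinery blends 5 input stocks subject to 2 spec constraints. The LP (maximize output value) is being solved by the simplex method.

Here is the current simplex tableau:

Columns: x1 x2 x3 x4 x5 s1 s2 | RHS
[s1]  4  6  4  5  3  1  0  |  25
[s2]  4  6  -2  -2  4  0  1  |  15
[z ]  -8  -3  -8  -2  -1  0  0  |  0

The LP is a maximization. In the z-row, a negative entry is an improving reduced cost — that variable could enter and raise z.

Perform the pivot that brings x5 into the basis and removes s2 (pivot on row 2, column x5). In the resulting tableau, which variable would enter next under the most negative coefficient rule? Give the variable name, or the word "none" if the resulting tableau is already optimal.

Pivot element 4. New z-row = old z-row − (-1)·(row 2/4).
Updated z-row coefficients: x1: -7, x2: -3/2, x3: -17/2, x4: -5/2, x5: 0, s1: 0, s2: 1/4.
The most negative is -17/2 in column x3, so x3 would enter next.

x3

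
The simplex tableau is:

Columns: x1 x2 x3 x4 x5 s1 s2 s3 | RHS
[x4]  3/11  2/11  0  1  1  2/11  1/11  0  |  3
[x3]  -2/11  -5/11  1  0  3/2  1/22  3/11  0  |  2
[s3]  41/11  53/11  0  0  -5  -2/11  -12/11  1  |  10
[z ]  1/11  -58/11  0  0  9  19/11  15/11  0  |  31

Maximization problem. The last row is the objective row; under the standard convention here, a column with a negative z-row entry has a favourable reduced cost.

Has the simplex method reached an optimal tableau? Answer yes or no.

Column x2 has objective-row coefficient -58/11, which is negative; an improving pivot exists, so not yet optimal.

no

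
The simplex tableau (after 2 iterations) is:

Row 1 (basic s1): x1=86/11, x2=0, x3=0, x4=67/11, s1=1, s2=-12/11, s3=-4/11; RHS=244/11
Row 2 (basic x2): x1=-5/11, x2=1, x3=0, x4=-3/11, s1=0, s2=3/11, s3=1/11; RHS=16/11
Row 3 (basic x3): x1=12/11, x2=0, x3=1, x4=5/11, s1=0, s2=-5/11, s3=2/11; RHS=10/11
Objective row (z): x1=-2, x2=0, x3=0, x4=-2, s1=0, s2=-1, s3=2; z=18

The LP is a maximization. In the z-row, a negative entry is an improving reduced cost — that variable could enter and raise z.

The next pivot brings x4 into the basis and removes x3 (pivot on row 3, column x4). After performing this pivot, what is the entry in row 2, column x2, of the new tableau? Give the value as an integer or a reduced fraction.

Pivot element is row 3, column x4: 5/11.
Normalize row 3: new (row 3, x2) = 0/(5/11) = 0.
row 2 ← row 2 − (-3/11)·(new row 3): 1 − (-3/11)·0 = 1.

1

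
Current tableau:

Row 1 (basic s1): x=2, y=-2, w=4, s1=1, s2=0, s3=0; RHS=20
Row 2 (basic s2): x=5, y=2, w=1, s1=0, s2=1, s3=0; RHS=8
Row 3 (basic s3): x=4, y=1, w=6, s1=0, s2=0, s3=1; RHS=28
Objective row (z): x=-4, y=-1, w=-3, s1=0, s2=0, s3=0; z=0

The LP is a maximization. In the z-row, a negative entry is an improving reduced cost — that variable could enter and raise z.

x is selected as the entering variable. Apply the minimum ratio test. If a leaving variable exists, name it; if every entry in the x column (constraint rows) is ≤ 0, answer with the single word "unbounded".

Ratios: row 1 (s1): 20/2 = 10; row 2 (s2): 8/5 = 8/5; row 3 (s3): 28/4 = 7.
Minimum ratio is in the s2 row, so s2 leaves.

s2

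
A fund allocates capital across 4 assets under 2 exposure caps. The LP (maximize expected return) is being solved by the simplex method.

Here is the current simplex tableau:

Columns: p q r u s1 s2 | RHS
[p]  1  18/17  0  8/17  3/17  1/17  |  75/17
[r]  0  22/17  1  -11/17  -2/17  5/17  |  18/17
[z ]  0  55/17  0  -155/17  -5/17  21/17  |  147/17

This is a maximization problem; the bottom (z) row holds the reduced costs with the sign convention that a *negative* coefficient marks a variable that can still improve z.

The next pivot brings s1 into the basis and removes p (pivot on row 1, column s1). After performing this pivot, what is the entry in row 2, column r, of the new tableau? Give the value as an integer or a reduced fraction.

Pivot element is row 1, column s1: 3/17.
Normalize row 1: new (row 1, r) = 0/(3/17) = 0.
row 2 ← row 2 − (-2/17)·(new row 1): 1 − (-2/17)·0 = 1.

1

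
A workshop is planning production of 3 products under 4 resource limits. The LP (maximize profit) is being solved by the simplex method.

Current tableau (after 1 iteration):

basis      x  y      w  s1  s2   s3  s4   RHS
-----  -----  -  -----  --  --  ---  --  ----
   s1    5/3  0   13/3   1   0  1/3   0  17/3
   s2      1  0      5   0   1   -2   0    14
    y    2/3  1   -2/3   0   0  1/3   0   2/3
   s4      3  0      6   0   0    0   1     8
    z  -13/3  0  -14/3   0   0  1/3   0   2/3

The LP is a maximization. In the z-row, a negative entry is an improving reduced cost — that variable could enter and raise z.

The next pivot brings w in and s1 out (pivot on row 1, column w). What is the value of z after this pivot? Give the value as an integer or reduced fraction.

Minimum ratio for w: (17/3)/(13/3) = 17/13.
z changes by −(z-row coeff of w)·ratio = −(-14/3)·(17/13) = 238/39.
New z = 2/3 + (238/39) = 88/13.

88/13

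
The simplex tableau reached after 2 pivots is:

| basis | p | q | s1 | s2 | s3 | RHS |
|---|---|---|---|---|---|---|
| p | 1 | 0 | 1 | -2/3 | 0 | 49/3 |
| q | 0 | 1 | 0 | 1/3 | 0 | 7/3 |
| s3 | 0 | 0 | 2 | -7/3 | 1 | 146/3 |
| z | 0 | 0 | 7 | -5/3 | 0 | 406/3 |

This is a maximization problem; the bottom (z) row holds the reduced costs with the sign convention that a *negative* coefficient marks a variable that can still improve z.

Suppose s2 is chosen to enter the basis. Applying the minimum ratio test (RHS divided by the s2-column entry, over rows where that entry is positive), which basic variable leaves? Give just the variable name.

q

Ratios: row 1 (p): entry -2/3 ≤ 0, skip; row 2 (q): (7/3)/(1/3) = 7; row 3 (s3): entry -7/3 ≤ 0, skip.
Minimum ratio 7 is in the q row, so q leaves.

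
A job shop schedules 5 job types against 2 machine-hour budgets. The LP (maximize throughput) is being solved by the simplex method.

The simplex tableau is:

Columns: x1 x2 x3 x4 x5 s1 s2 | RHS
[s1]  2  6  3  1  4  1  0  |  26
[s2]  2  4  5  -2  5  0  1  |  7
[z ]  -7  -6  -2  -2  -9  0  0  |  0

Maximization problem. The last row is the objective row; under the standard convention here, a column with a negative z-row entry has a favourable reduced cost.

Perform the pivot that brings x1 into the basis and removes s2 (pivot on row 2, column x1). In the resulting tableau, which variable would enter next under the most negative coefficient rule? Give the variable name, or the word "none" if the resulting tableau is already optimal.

Pivot element 2. New z-row = old z-row − (-7)·(row 2/2).
Updated z-row coefficients: x1: 0, x2: 8, x3: 31/2, x4: -9, x5: 17/2, s1: 0, s2: 7/2.
The most negative is -9 in column x4, so x4 would enter next.

x4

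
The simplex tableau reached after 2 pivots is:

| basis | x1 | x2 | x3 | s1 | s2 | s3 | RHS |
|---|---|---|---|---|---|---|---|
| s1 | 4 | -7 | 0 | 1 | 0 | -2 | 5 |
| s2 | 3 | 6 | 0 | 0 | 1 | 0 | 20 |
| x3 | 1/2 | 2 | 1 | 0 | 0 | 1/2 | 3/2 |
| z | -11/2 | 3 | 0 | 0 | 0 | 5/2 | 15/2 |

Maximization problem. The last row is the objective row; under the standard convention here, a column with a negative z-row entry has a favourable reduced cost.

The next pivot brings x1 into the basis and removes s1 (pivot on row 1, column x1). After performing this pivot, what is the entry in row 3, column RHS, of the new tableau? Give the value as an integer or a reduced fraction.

7/8

Pivot element is row 1, column x1: 4.
Normalize row 1: new (row 1, RHS) = 5/4 = 5/4.
row 3 ← row 3 − (1/2)·(new row 1): 3/2 − (1/2)·(5/4) = 7/8.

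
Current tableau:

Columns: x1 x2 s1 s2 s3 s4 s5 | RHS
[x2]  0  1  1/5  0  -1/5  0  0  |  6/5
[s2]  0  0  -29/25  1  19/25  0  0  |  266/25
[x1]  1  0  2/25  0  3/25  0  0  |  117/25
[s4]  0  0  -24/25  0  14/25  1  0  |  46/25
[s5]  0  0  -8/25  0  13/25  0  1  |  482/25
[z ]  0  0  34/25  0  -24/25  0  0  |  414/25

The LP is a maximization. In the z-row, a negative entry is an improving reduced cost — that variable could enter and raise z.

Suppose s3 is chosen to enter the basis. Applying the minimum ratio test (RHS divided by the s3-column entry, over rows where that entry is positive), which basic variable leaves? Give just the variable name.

Ratios: row 1 (x2): entry -1/5 ≤ 0, skip; row 2 (s2): (266/25)/(19/25) = 14; row 3 (x1): (117/25)/(3/25) = 39; row 4 (s4): (46/25)/(14/25) = 23/7; row 5 (s5): (482/25)/(13/25) = 482/13.
Minimum ratio 23/7 is in the s4 row, so s4 leaves.

s4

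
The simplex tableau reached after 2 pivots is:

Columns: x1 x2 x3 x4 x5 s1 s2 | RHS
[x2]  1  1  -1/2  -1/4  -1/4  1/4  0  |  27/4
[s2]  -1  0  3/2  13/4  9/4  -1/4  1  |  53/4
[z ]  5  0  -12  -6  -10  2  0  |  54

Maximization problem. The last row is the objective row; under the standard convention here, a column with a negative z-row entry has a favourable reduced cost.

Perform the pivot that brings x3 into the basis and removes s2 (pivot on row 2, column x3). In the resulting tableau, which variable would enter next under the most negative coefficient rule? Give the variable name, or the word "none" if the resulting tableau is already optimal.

Pivot element 3/2. New z-row = old z-row − (-12)·(row 2/(3/2)).
Updated z-row coefficients: x1: -3, x2: 0, x3: 0, x4: 20, x5: 8, s1: 0, s2: 8.
The most negative is -3 in column x1, so x1 would enter next.

x1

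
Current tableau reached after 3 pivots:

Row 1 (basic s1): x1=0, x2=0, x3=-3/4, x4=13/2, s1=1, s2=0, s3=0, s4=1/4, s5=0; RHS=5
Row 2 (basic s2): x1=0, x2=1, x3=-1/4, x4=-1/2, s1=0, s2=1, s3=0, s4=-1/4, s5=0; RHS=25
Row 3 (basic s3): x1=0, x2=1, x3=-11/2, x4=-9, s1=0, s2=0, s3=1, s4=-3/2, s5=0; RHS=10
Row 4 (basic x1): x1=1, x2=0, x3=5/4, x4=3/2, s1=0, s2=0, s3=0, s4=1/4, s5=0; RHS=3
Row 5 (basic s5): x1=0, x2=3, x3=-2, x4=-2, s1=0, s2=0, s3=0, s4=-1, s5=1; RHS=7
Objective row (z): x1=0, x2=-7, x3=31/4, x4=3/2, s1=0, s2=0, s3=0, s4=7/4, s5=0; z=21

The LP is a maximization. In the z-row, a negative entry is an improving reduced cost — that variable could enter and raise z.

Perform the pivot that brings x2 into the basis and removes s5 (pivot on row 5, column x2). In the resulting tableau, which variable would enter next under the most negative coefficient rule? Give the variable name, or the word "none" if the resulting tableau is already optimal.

x4

Pivot element 3. New z-row = old z-row − (-7)·(row 5/3).
Updated z-row coefficients: x1: 0, x2: 0, x3: 37/12, x4: -19/6, s1: 0, s2: 0, s3: 0, s4: -7/12, s5: 7/3.
The most negative is -19/6 in column x4, so x4 would enter next.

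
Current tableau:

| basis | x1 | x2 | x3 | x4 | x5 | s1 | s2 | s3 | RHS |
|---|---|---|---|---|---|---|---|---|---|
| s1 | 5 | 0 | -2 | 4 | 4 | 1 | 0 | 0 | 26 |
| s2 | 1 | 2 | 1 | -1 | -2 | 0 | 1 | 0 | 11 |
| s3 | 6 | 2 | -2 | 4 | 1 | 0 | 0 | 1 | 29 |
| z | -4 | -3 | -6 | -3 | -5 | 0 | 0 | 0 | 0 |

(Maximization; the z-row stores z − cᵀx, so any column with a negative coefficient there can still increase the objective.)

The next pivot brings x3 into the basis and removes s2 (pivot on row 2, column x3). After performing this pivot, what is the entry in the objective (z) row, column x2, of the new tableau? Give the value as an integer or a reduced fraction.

Pivot element is row 2, column x3: 1.
Normalize row 2: new (row 2, x2) = 2/1 = 2.
z-row ← z-row − (-6)·(new row 2): -3 − (-6)·2 = 9.

9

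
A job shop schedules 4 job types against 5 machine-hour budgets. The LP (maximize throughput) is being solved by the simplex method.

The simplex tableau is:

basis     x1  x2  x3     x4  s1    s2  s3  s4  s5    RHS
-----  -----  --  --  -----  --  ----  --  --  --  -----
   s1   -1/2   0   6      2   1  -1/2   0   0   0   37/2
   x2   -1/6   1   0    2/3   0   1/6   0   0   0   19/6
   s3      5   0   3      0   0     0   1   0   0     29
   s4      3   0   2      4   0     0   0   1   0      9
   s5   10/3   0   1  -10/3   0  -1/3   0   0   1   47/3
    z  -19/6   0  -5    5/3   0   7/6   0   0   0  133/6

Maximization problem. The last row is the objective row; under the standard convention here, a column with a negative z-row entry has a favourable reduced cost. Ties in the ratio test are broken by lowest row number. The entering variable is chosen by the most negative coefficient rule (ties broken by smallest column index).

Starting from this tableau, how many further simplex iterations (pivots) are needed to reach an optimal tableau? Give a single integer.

2

pivot: x3 in, s1 out → z = 451/12
pivot: x1 in, s4 out → z = 775/19
No improving column remains; optimal.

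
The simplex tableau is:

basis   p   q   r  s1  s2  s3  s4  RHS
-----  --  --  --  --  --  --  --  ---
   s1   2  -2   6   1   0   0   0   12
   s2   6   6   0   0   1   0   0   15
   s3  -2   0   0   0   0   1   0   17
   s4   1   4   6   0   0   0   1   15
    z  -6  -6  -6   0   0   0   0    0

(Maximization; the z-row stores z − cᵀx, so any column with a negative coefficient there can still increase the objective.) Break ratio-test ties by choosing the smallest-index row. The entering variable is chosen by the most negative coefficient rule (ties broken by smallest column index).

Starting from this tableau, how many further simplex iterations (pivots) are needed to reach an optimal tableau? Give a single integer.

3

pivot: p in, s2 out → z = 15
pivot: r in, s1 out → z = 22
pivot: q in, s4 out → z = 176/7
No improving column remains; optimal.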